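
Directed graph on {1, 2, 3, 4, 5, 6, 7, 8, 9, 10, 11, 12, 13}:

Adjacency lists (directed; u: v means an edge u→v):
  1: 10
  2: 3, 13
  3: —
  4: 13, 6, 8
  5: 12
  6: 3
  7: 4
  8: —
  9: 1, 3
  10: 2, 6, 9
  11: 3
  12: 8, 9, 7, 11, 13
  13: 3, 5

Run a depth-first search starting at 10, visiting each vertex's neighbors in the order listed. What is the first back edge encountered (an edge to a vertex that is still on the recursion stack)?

DFS from 10 (visiting each vertex's neighbors in the order listed); mark gray on enter, black on exit:
10 gray
  2 gray
    3 gray
    3 black
    13 gray
      13→3: 3 black — skip
      5 gray
        12 gray
          8 gray
          8 black
          9 gray
            1 gray
              1→10: 10 is gray → back edge
First back edge: 1 → 10.

1→10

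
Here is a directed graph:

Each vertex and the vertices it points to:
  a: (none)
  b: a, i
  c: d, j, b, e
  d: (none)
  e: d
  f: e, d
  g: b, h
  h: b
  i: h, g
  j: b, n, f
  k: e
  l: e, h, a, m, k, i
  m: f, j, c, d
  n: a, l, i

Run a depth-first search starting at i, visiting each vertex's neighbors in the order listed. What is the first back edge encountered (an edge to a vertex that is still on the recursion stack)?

b->i

DFS from i (visiting each vertex's neighbors in the order listed); mark gray on enter, black on exit:
i gray
  h gray
    b gray
      a gray
      a black
      b→i: i is gray → back edge
First back edge: b → i.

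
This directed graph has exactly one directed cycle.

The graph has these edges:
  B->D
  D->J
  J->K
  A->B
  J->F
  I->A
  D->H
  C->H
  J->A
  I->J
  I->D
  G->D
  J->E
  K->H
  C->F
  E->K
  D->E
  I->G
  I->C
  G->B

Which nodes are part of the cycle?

DFS with gray/black marking from J:
J gray
  F gray
  F black
  E gray
    K gray
      H gray
      H black
    K black
  E black
  A gray
    B gray
      D gray
        D→E: E black — skip
        D→J: J is gray → back edge
Back edge closes the cycle J → A → B → D → J; its vertices are {A, B, D, J}.

A, B, D, J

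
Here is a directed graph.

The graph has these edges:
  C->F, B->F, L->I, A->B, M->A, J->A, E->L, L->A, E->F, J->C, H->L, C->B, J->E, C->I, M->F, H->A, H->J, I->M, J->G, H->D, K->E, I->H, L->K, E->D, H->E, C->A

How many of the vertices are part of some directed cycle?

A vertex is on a directed cycle iff it belongs to a strongly connected component of size ≥ 2 (or has a self-loop).
The vertices on cycles are {C, E, H, I, J, K, L} — 7 in total.

7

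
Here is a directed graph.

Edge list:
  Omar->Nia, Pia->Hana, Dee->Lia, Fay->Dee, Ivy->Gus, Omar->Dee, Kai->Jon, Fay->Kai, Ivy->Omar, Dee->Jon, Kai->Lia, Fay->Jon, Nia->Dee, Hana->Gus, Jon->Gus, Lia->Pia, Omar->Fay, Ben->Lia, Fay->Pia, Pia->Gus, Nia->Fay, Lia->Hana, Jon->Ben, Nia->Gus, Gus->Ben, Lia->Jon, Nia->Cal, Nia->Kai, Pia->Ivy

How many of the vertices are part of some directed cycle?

12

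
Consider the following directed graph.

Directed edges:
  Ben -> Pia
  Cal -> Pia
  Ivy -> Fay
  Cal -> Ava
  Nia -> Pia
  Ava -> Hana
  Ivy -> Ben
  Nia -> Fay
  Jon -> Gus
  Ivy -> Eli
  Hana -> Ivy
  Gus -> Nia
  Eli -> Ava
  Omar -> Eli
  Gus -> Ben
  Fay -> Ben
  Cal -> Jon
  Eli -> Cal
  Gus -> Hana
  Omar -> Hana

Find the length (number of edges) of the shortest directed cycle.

4

For each vertex v, BFS finds the shortest path from v back to v.
The shortest such closed walk is Eli → Ava → Hana → Ivy → Eli, length 4.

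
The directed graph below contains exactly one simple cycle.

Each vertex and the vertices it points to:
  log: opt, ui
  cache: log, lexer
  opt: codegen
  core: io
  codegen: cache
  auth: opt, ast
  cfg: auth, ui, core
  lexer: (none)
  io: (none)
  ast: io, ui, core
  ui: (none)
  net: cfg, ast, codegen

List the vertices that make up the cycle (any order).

log, opt, cache, codegen

DFS with gray/black marking from codegen:
codegen gray
  cache gray
    log gray
      opt gray
        opt→codegen: codegen is gray → back edge
Back edge closes the cycle codegen → cache → log → opt → codegen; its vertices are {log, opt, cache, codegen}.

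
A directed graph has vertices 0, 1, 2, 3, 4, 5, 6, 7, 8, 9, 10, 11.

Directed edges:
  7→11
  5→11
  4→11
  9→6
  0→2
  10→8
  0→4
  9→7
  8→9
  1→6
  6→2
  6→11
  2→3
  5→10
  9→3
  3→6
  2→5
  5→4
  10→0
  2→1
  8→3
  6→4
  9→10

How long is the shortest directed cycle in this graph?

For each vertex v, BFS finds the shortest path from v back to v.
The shortest such closed walk is 10 → 8 → 9 → 10, length 3.

3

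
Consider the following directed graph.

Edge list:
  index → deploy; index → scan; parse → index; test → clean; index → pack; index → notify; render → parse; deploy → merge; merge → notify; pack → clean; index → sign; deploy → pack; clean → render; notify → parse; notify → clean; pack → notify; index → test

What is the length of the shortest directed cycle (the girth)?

3

For each vertex v, BFS finds the shortest path from v back to v.
The shortest such closed walk is index → notify → parse → index, length 3.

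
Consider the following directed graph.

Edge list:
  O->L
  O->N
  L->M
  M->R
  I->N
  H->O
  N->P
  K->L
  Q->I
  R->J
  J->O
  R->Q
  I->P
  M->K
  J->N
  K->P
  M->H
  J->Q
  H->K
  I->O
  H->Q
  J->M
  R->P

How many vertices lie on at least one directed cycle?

A vertex is on a directed cycle iff it belongs to a strongly connected component of size ≥ 2 (or has a self-loop).
The vertices on cycles are {H, I, J, K, L, M, O, Q, R} — 9 in total.

9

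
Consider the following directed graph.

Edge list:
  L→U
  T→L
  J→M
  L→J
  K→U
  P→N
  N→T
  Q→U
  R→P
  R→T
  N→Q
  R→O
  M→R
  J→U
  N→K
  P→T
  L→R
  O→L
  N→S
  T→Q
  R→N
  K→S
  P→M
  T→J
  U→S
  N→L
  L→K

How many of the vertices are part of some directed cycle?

8

A vertex is on a directed cycle iff it belongs to a strongly connected component of size ≥ 2 (or has a self-loop).
The vertices on cycles are {J, L, M, N, O, P, R, T} — 8 in total.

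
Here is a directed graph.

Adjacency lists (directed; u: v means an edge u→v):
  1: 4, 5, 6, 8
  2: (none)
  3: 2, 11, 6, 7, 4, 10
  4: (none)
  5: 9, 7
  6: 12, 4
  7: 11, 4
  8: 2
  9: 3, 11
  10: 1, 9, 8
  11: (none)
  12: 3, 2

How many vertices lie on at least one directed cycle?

7

A vertex is on a directed cycle iff it belongs to a strongly connected component of size ≥ 2 (or has a self-loop).
The vertices on cycles are {1, 3, 5, 6, 9, 10, 12} — 7 in total.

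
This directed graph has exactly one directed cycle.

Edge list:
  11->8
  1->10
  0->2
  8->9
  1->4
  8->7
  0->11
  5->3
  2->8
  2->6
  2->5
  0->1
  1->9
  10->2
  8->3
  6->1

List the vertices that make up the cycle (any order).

DFS with gray/black marking from 1:
1 gray
  9 gray
  9 black
  4 gray
  4 black
  10 gray
    2 gray
      5 gray
        3 gray
        3 black
      5 black
      8 gray
        8→9: 9 black — skip
        8→3: 3 black — skip
        7 gray
        7 black
      8 black
      6 gray
        6→1: 1 is gray → back edge
Back edge closes the cycle 1 → 10 → 2 → 6 → 1; its vertices are {1, 2, 6, 10}.

1, 2, 6, 10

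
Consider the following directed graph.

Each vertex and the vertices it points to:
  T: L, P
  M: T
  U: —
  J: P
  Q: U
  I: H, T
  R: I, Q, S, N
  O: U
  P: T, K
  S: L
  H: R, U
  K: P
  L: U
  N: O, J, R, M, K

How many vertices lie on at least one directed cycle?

7

A vertex is on a directed cycle iff it belongs to a strongly connected component of size ≥ 2 (or has a self-loop).
The vertices on cycles are {H, I, K, N, P, R, T} — 7 in total.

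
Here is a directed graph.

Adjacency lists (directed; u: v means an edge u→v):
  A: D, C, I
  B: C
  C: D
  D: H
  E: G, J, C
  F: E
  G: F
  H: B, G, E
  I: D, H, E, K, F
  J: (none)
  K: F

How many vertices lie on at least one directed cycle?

7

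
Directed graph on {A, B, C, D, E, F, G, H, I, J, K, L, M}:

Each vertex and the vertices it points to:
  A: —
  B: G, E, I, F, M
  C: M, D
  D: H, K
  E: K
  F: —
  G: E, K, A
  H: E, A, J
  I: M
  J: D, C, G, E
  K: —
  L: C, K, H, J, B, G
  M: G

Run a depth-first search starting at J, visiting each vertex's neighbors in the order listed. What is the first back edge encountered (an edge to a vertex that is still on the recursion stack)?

H->J

DFS from J (visiting each vertex's neighbors in the order listed); mark gray on enter, black on exit:
J gray
  D gray
    H gray
      E gray
        K gray
        K black
      E black
      A gray
      A black
      H→J: J is gray → back edge
First back edge: H → J.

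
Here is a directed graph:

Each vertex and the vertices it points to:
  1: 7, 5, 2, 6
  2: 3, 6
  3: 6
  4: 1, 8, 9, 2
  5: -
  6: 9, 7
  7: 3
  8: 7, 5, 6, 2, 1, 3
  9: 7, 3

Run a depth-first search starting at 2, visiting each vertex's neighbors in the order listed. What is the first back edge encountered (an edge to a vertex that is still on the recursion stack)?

DFS from 2 (visiting each vertex's neighbors in the order listed); mark gray on enter, black on exit:
2 gray
  3 gray
    6 gray
      9 gray
        7 gray
          7→3: 3 is gray → back edge
First back edge: 7 → 3.

7→3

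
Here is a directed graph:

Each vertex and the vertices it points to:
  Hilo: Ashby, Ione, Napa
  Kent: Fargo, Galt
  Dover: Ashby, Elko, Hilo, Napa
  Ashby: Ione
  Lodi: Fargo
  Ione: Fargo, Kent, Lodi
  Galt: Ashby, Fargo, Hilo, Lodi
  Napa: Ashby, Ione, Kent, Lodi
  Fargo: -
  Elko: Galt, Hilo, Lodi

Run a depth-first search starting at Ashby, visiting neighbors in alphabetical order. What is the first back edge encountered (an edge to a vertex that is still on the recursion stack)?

DFS from Ashby (visiting neighbors in alphabetical order); mark gray on enter, black on exit:
Ashby gray
  Ione gray
    Fargo gray
    Fargo black
    Kent gray
      Kent→Fargo: Fargo black — skip
      Galt gray
        Galt→Ashby: Ashby is gray → back edge
First back edge: Galt → Ashby.

Galt→Ashby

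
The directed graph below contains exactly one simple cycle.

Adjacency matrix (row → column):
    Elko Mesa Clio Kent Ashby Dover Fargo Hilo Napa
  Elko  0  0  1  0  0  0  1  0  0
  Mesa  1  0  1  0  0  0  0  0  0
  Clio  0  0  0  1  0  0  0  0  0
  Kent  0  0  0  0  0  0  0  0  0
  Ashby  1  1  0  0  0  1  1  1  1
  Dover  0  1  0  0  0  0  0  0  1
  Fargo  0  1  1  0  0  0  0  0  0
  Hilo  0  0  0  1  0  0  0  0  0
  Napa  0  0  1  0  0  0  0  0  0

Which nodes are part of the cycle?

DFS with gray/black marking from Fargo:
Fargo gray
  Mesa gray
    Elko gray
      Elko→Fargo: Fargo is gray → back edge
Back edge closes the cycle Fargo → Mesa → Elko → Fargo; its vertices are {Elko, Mesa, Fargo}.

Elko, Mesa, Fargo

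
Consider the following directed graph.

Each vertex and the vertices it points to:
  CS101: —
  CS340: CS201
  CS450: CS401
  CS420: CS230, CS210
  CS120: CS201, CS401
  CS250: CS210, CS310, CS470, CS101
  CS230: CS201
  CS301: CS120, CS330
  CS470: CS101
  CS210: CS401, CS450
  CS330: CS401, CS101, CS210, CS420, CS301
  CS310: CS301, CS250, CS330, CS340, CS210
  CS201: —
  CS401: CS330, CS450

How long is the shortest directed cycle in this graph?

2

For each vertex v, BFS finds the shortest path from v back to v.
The shortest such closed walk is CS250 → CS310 → CS250, length 2.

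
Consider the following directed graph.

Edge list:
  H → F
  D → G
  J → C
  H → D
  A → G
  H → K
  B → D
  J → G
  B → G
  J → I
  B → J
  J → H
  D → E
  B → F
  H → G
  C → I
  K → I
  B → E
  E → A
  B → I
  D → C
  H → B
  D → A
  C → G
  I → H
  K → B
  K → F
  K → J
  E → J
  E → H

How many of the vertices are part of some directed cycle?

8

A vertex is on a directed cycle iff it belongs to a strongly connected component of size ≥ 2 (or has a self-loop).
The vertices on cycles are {B, C, D, E, H, I, J, K} — 8 in total.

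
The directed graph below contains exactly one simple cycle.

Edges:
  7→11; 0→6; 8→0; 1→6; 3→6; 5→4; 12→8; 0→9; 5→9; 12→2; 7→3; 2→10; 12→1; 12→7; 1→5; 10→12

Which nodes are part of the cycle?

2, 10, 12

DFS with gray/black marking from 12:
12 gray
  2 gray
    10 gray
      10→12: 12 is gray → back edge
Back edge closes the cycle 12 → 2 → 10 → 12; its vertices are {2, 10, 12}.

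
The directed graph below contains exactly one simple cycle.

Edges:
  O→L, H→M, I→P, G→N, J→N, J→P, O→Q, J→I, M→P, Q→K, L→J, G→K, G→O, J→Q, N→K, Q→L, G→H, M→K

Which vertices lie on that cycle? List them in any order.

DFS with gray/black marking from Q:
Q gray
  L gray
    J gray
      I gray
        P gray
        P black
      I black
      J→P: P black — skip
      J→Q: Q is gray → back edge
Back edge closes the cycle Q → L → J → Q; its vertices are {J, L, Q}.

J, L, Q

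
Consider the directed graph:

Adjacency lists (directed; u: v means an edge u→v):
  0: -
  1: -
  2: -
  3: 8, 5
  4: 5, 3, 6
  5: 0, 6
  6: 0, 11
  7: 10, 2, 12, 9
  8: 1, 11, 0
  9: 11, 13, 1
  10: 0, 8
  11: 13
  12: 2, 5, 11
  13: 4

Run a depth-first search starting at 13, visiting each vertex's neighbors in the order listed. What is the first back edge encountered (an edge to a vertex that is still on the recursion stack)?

DFS from 13 (visiting each vertex's neighbors in the order listed); mark gray on enter, black on exit:
13 gray
  4 gray
    5 gray
      0 gray
      0 black
      6 gray
        6→0: 0 black — skip
        11 gray
          11→13: 13 is gray → back edge
First back edge: 11 → 13.

11→13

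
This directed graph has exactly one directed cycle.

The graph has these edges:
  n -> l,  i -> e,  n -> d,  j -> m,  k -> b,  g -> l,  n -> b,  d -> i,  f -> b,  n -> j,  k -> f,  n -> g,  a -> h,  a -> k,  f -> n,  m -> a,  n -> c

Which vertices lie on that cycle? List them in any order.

DFS with gray/black marking from n:
n gray
  b gray
  b black
  c gray
  c black
  d gray
    i gray
      e gray
      e black
    i black
  d black
  g gray
    l gray
    l black
  g black
  n→l: l black — skip
  j gray
    m gray
      a gray
        k gray
          k→b: b black — skip
          f gray
            f→n: n is gray → back edge
Back edge closes the cycle n → j → m → a → k → f → n; its vertices are {a, f, j, k, m, n}.

a, f, j, k, m, n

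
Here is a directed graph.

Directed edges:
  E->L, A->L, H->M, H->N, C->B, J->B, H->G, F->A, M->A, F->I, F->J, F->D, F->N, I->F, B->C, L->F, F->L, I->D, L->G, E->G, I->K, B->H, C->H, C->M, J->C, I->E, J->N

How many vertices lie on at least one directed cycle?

A vertex is on a directed cycle iff it belongs to a strongly connected component of size ≥ 2 (or has a self-loop).
The vertices on cycles are {A, B, C, E, F, H, I, J, L, M} — 10 in total.

10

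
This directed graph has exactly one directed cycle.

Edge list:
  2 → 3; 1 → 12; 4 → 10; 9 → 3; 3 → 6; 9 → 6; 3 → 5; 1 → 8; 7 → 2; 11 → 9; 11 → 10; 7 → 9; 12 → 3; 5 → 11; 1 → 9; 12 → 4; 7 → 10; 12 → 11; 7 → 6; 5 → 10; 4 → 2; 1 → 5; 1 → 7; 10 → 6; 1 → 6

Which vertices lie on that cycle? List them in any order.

3, 5, 9, 11

DFS with gray/black marking from 5:
5 gray
  10 gray
    6 gray
    6 black
  10 black
  11 gray
    9 gray
      9→6: 6 black — skip
      3 gray
        3→5: 5 is gray → back edge
Back edge closes the cycle 5 → 11 → 9 → 3 → 5; its vertices are {3, 5, 9, 11}.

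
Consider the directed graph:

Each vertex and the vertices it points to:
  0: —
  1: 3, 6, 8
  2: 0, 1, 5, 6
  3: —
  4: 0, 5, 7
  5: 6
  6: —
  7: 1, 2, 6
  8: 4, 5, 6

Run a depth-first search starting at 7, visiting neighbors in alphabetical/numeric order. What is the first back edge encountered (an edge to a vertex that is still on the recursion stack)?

4→7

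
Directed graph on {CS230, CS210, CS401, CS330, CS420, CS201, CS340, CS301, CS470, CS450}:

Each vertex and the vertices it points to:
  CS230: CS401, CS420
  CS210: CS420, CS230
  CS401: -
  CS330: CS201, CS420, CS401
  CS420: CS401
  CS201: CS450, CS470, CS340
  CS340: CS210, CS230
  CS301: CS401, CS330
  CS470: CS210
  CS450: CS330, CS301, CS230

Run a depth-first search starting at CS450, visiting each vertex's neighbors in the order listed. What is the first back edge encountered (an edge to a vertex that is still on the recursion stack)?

CS201→CS450

DFS from CS450 (visiting each vertex's neighbors in the order listed); mark gray on enter, black on exit:
CS450 gray
  CS330 gray
    CS201 gray
      CS201→CS450: CS450 is gray → back edge
First back edge: CS201 → CS450.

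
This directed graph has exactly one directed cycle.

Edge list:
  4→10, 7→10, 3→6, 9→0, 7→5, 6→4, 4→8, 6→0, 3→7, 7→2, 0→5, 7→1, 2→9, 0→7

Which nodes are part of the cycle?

0, 2, 7, 9

DFS with gray/black marking from 7:
7 gray
  10 gray
  10 black
  5 gray
  5 black
  1 gray
  1 black
  2 gray
    9 gray
      0 gray
        0→5: 5 black — skip
        0→7: 7 is gray → back edge
Back edge closes the cycle 7 → 2 → 9 → 0 → 7; its vertices are {0, 2, 7, 9}.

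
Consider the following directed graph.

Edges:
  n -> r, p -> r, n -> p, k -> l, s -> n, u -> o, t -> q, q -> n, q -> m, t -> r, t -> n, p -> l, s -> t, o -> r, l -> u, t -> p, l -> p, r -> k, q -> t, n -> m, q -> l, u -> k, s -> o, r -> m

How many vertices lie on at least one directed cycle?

A vertex is on a directed cycle iff it belongs to a strongly connected component of size ≥ 2 (or has a self-loop).
The vertices on cycles are {k, l, o, p, q, r, t, u} — 8 in total.

8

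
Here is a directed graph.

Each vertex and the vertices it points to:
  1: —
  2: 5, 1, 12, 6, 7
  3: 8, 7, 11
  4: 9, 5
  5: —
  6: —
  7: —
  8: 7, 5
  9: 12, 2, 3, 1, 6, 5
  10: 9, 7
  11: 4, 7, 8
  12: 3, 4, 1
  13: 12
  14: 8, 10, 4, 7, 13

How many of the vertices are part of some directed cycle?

A vertex is on a directed cycle iff it belongs to a strongly connected component of size ≥ 2 (or has a self-loop).
The vertices on cycles are {2, 3, 4, 9, 11, 12} — 6 in total.

6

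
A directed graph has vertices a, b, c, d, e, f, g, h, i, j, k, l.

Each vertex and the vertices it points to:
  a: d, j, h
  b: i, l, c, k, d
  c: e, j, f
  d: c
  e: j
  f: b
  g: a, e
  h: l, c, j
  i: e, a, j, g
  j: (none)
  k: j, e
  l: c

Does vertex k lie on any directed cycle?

No

k lies on a cycle iff there is a path from k back to itself.
Exploring from k, it never reaches itself; equivalently, its strongly connected component is a singleton.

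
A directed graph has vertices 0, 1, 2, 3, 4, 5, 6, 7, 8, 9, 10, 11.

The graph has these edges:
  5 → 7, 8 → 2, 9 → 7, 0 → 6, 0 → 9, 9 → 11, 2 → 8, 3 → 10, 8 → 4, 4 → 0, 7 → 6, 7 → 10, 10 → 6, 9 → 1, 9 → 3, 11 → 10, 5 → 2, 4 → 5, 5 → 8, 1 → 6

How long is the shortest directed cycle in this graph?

2

For each vertex v, BFS finds the shortest path from v back to v.
The shortest such closed walk is 8 → 2 → 8, length 2.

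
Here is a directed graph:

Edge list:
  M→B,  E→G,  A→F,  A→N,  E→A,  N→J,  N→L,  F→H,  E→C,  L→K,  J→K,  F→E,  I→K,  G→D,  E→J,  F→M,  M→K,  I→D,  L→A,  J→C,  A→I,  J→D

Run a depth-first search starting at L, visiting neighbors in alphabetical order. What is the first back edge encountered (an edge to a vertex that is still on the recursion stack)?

E->A

DFS from L (visiting neighbors in alphabetical order); mark gray on enter, black on exit:
L gray
  A gray
    F gray
      E gray
        E→A: A is gray → back edge
First back edge: E → A.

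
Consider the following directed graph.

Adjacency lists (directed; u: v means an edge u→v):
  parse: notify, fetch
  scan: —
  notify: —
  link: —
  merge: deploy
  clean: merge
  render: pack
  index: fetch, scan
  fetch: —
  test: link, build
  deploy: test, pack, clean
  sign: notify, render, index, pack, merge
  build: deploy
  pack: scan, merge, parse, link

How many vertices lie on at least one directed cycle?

A vertex is on a directed cycle iff it belongs to a strongly connected component of size ≥ 2 (or has a self-loop).
The vertices on cycles are {pack, test, build, clean, merge, deploy} — 6 in total.

6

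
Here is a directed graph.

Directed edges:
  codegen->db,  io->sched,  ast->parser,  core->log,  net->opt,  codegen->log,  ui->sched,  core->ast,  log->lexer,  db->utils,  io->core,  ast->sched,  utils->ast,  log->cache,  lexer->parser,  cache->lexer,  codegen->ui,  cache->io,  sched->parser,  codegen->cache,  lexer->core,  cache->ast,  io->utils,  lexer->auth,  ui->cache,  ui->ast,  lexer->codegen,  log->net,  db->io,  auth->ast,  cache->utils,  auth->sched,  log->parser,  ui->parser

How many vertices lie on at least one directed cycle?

A vertex is on a directed cycle iff it belongs to a strongly connected component of size ≥ 2 (or has a self-loop).
The vertices on cycles are {db, io, ui, log, core, cache, lexer, codegen} — 8 in total.

8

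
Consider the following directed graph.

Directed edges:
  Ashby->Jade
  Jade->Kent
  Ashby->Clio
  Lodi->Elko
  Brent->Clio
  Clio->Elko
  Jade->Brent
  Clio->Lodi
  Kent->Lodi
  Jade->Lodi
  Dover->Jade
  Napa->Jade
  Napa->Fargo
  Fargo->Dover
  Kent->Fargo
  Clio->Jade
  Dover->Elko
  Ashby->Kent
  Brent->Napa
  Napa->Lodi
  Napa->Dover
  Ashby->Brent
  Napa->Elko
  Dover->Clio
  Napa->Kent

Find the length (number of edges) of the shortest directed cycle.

For each vertex v, BFS finds the shortest path from v back to v.
The shortest such closed walk is Brent → Clio → Jade → Brent, length 3.

3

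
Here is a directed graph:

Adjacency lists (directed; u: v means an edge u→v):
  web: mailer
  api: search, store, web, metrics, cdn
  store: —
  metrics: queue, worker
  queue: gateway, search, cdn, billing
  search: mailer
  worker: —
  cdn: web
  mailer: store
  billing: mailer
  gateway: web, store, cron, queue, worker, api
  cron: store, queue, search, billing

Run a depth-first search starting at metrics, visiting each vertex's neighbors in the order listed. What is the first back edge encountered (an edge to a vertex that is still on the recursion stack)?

cron→queue

DFS from metrics (visiting each vertex's neighbors in the order listed); mark gray on enter, black on exit:
metrics gray
  queue gray
    gateway gray
      web gray
        mailer gray
          store gray
          store black
        mailer black
      web black
      gateway→store: store black — skip
      cron gray
        cron→store: store black — skip
        cron→queue: queue is gray → back edge
First back edge: cron → queue.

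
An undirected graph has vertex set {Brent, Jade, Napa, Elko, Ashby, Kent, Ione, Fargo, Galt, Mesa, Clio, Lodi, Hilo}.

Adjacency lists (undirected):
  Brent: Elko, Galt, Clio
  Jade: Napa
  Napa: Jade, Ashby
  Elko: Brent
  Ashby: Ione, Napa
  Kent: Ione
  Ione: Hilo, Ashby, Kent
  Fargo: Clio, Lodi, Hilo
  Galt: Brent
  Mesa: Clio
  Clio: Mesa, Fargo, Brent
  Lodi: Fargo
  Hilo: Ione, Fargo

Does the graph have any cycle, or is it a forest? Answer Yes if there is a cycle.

DFS, tracking each vertex's parent; an edge to a visited non-parent vertex closes a cycle.
Start from Jade:
visit Jade (parent –)
  visit Napa (parent Jade)
    Napa–Jade: parent, skip
    visit Ashby (parent Napa)
      visit Ione (parent Ashby)
        visit Hilo (parent Ione)
          Hilo–Ione: parent, skip
          visit Fargo (parent Hilo)
            visit Clio (parent Fargo)
              visit Mesa (parent Clio)
                Mesa–Clio: parent, skip
              Clio–Fargo: parent, skip
              visit Brent (parent Clio)
                visit Elko (parent Brent)
                  Elko–Brent: parent, skip
                visit Galt (parent Brent)
                  Galt–Brent: parent, skip
                Brent–Clio: parent, skip
            visit Lodi (parent Fargo)
              Lodi–Fargo: parent, skip
            Fargo–Hilo: parent, skip
        Ione–Ashby: parent, skip
        visit Kent (parent Ione)
          Kent–Ione: parent, skip
      Ashby–Napa: parent, skip
No non-parent visited neighbor found — the graph is a forest.

No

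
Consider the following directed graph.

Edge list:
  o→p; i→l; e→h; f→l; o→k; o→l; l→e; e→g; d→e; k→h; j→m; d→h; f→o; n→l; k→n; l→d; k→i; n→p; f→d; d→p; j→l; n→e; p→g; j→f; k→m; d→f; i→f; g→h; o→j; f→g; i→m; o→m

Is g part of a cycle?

No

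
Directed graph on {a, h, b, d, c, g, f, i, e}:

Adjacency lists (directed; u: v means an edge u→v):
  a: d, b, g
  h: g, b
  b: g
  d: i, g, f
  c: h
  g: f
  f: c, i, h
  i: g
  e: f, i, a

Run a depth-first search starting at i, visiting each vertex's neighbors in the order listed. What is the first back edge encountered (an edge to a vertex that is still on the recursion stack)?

h->g

DFS from i (visiting each vertex's neighbors in the order listed); mark gray on enter, black on exit:
i gray
  g gray
    f gray
      c gray
        h gray
          h→g: g is gray → back edge
First back edge: h → g.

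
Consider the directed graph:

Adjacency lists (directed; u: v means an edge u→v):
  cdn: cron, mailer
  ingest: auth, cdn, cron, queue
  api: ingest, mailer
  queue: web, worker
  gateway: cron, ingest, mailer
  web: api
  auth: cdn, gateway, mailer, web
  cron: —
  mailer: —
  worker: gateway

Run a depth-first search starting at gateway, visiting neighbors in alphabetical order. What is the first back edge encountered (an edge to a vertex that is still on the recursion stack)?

auth→gateway

DFS from gateway (visiting neighbors in alphabetical order); mark gray on enter, black on exit:
gateway gray
  cron gray
  cron black
  ingest gray
    auth gray
      cdn gray
        cdn→cron: cron black — skip
        mailer gray
        mailer black
      cdn black
      auth→gateway: gateway is gray → back edge
First back edge: auth → gateway.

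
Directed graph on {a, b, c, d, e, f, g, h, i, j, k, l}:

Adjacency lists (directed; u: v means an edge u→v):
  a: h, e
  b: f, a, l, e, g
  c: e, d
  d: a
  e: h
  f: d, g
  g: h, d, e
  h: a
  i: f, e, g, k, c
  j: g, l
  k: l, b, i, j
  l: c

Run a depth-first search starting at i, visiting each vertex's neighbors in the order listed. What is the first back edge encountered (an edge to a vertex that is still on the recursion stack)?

h→a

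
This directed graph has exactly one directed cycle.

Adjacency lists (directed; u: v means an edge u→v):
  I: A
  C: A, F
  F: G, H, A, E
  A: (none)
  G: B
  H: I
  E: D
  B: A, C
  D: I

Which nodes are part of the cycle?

B, C, F, G

DFS with gray/black marking from F:
F gray
  G gray
    B gray
      A gray
      A black
      C gray
        C→A: A black — skip
        C→F: F is gray → back edge
Back edge closes the cycle F → G → B → C → F; its vertices are {B, C, F, G}.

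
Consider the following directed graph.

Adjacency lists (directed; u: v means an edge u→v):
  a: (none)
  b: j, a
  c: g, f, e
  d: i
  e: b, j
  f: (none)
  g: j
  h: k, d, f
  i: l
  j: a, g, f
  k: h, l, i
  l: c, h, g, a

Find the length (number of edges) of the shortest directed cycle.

2

For each vertex v, BFS finds the shortest path from v back to v.
The shortest such closed walk is h → k → h, length 2.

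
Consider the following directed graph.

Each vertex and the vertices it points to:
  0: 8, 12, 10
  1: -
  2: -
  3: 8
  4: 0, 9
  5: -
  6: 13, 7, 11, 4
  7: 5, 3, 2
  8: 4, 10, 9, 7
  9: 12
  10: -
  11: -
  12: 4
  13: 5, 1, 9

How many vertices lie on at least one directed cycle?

7

A vertex is on a directed cycle iff it belongs to a strongly connected component of size ≥ 2 (or has a self-loop).
The vertices on cycles are {0, 3, 4, 7, 8, 9, 12} — 7 in total.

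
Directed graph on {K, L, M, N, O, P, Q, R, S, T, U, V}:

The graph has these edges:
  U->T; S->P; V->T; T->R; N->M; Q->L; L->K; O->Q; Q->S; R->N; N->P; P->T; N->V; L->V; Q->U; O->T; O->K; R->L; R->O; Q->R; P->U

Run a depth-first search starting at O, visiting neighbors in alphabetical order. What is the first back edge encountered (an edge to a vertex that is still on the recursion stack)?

DFS from O (visiting neighbors in alphabetical order); mark gray on enter, black on exit:
O gray
  K gray
  K black
  Q gray
    L gray
      L→K: K black — skip
      V gray
        T gray
          R gray
            R→L: L is gray → back edge
First back edge: R → L.

R->L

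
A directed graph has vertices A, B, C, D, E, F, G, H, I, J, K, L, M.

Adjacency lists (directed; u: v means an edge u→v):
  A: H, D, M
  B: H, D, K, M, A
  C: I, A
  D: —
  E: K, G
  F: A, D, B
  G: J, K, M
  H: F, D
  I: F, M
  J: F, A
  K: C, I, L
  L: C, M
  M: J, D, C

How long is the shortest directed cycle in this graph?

For each vertex v, BFS finds the shortest path from v back to v.
The shortest such closed walk is C → I → M → C, length 3.

3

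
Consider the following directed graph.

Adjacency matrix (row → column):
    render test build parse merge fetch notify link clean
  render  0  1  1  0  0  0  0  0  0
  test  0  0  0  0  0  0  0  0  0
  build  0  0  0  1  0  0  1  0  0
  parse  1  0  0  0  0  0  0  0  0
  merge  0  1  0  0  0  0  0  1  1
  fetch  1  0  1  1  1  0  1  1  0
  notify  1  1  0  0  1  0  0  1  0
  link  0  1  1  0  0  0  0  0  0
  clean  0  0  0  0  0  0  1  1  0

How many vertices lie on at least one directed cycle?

7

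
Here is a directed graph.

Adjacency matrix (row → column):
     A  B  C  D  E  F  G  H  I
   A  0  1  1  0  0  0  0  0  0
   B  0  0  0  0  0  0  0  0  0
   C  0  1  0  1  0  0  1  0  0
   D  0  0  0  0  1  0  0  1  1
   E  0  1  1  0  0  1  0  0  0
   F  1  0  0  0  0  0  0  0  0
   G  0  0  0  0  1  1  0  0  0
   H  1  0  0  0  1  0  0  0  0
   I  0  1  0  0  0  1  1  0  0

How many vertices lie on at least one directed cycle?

A vertex is on a directed cycle iff it belongs to a strongly connected component of size ≥ 2 (or has a self-loop).
The vertices on cycles are {A, C, D, E, F, G, H, I} — 8 in total.

8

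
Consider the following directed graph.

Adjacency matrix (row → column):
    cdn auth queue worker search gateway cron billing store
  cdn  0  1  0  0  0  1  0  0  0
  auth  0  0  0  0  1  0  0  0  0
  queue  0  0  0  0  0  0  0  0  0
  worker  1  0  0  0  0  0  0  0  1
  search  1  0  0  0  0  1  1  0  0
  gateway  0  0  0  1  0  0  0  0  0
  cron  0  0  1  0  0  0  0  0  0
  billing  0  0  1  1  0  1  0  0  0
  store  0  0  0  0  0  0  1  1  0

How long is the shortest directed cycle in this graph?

3

For each vertex v, BFS finds the shortest path from v back to v.
The shortest such closed walk is worker → store → billing → worker, length 3.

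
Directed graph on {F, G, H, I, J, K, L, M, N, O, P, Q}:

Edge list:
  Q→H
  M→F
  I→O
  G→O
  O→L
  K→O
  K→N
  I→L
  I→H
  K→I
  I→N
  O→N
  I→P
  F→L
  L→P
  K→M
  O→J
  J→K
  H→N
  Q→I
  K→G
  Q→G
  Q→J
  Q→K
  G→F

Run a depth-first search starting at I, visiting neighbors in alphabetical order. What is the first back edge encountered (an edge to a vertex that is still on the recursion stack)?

DFS from I (visiting neighbors in alphabetical order); mark gray on enter, black on exit:
I gray
  H gray
    N gray
    N black
  H black
  L gray
    P gray
    P black
  L black
  I→N: N black — skip
  O gray
    J gray
      K gray
        G gray
          F gray
            F→L: L black — skip
          F black
          G→O: O is gray → back edge
First back edge: G → O.

G->O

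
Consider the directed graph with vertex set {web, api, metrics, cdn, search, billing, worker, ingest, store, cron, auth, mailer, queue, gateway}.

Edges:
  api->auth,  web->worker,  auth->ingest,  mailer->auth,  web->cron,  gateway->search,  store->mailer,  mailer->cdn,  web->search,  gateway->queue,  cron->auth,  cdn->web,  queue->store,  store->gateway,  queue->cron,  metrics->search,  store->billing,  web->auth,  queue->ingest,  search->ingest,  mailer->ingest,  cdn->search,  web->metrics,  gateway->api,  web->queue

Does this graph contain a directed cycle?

Yes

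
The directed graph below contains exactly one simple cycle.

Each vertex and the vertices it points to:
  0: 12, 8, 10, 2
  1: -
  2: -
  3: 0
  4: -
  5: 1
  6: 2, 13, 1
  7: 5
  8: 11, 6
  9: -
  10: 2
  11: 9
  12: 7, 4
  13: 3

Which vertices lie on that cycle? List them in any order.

0, 3, 6, 8, 13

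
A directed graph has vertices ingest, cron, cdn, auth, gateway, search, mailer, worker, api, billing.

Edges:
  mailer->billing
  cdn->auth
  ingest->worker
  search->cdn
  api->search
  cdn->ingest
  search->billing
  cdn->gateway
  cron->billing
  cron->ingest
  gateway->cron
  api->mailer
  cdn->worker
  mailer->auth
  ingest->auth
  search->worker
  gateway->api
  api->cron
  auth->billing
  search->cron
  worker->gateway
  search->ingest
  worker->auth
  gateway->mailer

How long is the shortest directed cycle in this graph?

4

For each vertex v, BFS finds the shortest path from v back to v.
The shortest such closed walk is gateway → api → search → cdn → gateway, length 4.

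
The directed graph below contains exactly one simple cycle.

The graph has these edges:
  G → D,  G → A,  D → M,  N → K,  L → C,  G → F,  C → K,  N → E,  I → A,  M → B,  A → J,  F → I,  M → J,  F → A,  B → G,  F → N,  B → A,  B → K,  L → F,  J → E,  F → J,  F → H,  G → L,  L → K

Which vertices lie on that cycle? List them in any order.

DFS with gray/black marking from G:
G gray
  D gray
    M gray
      J gray
        E gray
        E black
      J black
      B gray
        A gray
          A→J: J black — skip
        A black
        K gray
        K black
        B→G: G is gray → back edge
Back edge closes the cycle G → D → M → B → G; its vertices are {B, D, G, M}.

B, D, G, M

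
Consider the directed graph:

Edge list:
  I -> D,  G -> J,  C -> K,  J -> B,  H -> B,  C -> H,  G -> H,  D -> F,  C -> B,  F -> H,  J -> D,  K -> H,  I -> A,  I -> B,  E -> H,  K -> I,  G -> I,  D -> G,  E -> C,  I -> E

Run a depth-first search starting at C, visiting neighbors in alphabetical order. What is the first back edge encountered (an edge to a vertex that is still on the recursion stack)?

DFS from C (visiting neighbors in alphabetical order); mark gray on enter, black on exit:
C gray
  B gray
  B black
  H gray
    H→B: B black — skip
  H black
  K gray
    K→H: H black — skip
    I gray
      A gray
      A black
      I→B: B black — skip
      D gray
        F gray
          F→H: H black — skip
        F black
        G gray
          G→H: H black — skip
          G→I: I is gray → back edge
First back edge: G → I.

G→I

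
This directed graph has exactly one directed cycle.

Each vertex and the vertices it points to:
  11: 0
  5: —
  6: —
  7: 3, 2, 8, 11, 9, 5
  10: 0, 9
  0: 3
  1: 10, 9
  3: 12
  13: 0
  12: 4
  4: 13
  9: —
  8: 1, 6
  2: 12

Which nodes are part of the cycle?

0, 3, 4, 12, 13

DFS with gray/black marking from 3:
3 gray
  12 gray
    4 gray
      13 gray
        0 gray
          0→3: 3 is gray → back edge
Back edge closes the cycle 3 → 12 → 4 → 13 → 0 → 3; its vertices are {0, 3, 4, 12, 13}.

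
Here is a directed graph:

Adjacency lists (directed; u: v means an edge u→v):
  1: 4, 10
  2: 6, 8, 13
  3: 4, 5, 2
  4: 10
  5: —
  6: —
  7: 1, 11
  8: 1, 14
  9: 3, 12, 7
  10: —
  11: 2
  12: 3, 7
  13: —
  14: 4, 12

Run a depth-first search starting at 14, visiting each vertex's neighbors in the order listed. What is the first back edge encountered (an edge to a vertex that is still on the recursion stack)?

8->14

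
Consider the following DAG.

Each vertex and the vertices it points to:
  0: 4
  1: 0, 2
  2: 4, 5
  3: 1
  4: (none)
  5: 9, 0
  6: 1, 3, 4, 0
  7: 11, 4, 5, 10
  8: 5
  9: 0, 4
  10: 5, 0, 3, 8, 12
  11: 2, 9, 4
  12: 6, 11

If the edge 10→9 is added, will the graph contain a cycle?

No

Adding 10→9 creates a cycle iff 9 can already reach 10.
Explore from 9: no path reaches 10. The graph stays acyclic.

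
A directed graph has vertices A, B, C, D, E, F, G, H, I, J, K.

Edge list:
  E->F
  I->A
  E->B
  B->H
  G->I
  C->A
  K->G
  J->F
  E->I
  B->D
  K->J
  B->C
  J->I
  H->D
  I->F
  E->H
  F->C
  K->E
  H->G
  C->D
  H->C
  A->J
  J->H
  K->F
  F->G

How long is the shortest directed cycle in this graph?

For each vertex v, BFS finds the shortest path from v back to v.
The shortest such closed walk is J → I → A → J, length 3.

3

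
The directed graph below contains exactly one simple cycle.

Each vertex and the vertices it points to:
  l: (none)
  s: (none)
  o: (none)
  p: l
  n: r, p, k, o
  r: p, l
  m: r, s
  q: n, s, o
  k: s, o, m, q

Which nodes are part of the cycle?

DFS with gray/black marking from n:
n gray
  r gray
    p gray
      l gray
      l black
    p black
    r→l: l black — skip
  r black
  n→p: p black — skip
  k gray
    s gray
    s black
    o gray
    o black
    m gray
      m→r: r black — skip
      m→s: s black — skip
    m black
    q gray
      q→n: n is gray → back edge
Back edge closes the cycle n → k → q → n; its vertices are {k, n, q}.

k, n, q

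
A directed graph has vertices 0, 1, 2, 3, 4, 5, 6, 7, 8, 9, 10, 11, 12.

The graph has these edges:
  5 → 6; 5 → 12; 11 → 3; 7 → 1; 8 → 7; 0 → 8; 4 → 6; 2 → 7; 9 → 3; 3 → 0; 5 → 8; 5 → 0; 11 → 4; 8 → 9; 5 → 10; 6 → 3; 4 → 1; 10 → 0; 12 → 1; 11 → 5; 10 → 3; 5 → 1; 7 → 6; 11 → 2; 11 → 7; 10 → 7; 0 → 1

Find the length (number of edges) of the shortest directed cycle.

4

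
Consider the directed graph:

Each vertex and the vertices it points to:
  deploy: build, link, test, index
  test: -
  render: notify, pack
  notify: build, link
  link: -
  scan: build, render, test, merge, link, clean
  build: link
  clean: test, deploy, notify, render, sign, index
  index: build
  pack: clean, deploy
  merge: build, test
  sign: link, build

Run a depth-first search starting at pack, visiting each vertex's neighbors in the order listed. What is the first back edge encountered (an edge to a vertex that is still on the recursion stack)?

render->pack

DFS from pack (visiting each vertex's neighbors in the order listed); mark gray on enter, black on exit:
pack gray
  clean gray
    test gray
    test black
    deploy gray
      build gray
        link gray
        link black
      build black
      deploy→link: link black — skip
      deploy→test: test black — skip
      index gray
        index→build: build black — skip
      index black
    deploy black
    notify gray
      notify→build: build black — skip
      notify→link: link black — skip
    notify black
    render gray
      render→notify: notify black — skip
      render→pack: pack is gray → back edge
First back edge: render → pack.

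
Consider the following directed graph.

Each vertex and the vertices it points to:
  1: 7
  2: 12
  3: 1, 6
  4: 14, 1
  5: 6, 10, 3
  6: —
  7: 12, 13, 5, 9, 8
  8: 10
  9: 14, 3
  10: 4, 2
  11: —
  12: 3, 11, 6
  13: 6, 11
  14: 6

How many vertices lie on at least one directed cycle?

10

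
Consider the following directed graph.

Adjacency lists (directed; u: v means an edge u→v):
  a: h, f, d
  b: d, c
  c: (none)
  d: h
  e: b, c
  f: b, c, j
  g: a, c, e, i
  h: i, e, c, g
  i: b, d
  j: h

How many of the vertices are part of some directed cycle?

9

A vertex is on a directed cycle iff it belongs to a strongly connected component of size ≥ 2 (or has a self-loop).
The vertices on cycles are {a, b, d, e, f, g, h, i, j} — 9 in total.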